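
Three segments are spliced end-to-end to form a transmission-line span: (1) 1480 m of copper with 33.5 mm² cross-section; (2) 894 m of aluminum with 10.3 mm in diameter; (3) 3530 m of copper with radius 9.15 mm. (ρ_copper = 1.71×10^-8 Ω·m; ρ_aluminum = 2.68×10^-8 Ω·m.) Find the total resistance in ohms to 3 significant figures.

1.27 Ω

Seg 1: A = 33.5 mm² = 3.350e-05 m²
R_1 = (1.71×10^-8)(1480)/(3.350e-05) = 0.7555 Ω
Seg 2: A = π(d/2)² = π(5.1500e-03 m)² = 8.332e-05 m²
R_2 = (2.68×10^-8)(894)/(8.332e-05) = 0.2875 Ω
Seg 3: A = πr² = π(9.1500e-03 m)² = 2.630e-04 m²
R_3 = (1.71×10^-8)(3530)/(2.630e-04) = 0.2295 Ω
R_total = R_1 + R_2 + R_3 = 1.27 Ω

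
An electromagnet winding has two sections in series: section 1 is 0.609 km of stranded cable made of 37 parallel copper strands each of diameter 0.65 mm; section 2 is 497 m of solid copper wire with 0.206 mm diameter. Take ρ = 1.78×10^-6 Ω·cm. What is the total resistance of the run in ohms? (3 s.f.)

266 Ω

ρ = 1.78×10^-6 Ω·cm = 1.78×10^-8 Ω·m
Section 1: A_strand = π(3.2500e-04)² = 3.318e-07 m²; R₁ = ρL/(N·A_s) = (1.78×10^-8)(609)/(37×3.318e-07) = 0.8829 Ω
Section 2: A = π(d/2)² = π(1.0300e-04 m)² = 3.333e-08 m²
R₂ = (1.78×10^-8)(497)/(3.333e-08) = 265.4 Ω
R = R₁ + R₂ = 266 Ω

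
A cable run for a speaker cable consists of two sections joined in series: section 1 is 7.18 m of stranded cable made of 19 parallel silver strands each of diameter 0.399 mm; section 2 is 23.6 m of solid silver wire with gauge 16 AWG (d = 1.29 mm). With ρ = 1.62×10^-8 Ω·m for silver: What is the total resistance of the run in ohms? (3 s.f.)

0.341 Ω

Section 1: A_strand = π(1.9950e-04)² = 1.250e-07 m²; R₁ = ρL/(N·A_s) = (1.62×10^-8)(7.18)/(19×1.250e-07) = 0.04896 Ω
Section 2: A = π(1.29/2 mm)² = π(6.4500e-04 m)² = 1.307e-06 m²
R₂ = (1.62×10^-8)(23.6)/(1.307e-06) = 0.2925 Ω
R = R₁ + R₂ = 0.341 Ω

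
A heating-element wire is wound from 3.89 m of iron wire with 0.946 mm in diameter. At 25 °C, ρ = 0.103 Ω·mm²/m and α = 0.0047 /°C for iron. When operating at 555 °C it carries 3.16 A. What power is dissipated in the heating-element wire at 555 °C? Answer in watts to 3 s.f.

ρ = 0.103 Ω·mm²/m = 1.03×10^-7 Ω·m
A = π(d/2)² = π(4.7300e-04 m)² = 7.029e-07 m²
R₍25₎ = ρL/A = (1.03×10^-7)(3.89)/(7.029e-07) = 0.5701 Ω
R₍555₎ = R₍25₎(1 + αΔT) = 0.5701 × (1 + 0.0047×530) = 1.99 Ω
P = I²R = (3.16)² × 1.99 = 19.9 W

19.9 W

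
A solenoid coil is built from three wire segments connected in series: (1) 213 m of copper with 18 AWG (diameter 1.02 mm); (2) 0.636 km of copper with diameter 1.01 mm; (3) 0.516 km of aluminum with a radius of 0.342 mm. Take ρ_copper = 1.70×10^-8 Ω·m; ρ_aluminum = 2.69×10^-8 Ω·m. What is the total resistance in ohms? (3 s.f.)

55.7 Ω

Seg 1: A = π(1.02/2 mm)² = π(5.1000e-04 m)² = 8.171e-07 m²
R_1 = (1.70×10^-8)(213)/(8.171e-07) = 4.431 Ω
Seg 2: A = π(d/2)² = π(5.0500e-04 m)² = 8.012e-07 m²
R_2 = (1.70×10^-8)(636)/(8.012e-07) = 13.5 Ω
Seg 3: A = πr² = π(3.4200e-04 m)² = 3.675e-07 m²
R_3 = (2.69×10^-8)(516)/(3.675e-07) = 37.77 Ω
R_total = R_1 + R_2 + R_3 = 55.7 Ω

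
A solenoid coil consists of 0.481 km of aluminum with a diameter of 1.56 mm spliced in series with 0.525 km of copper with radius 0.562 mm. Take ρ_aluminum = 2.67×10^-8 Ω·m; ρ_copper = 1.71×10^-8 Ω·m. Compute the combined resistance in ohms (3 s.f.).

15.8 Ω

Segment 1: A = π(d/2)² = π(7.8000e-04 m)² = 1.911e-06 m²
R₁ = ρL/A = (2.67×10^-8)(481)/(1.911e-06) = 6.719 Ω
Segment 2: A = πr² = π(5.6200e-04 m)² = 9.923e-07 m²
R₂ = (1.71×10^-8)(525)/(9.923e-07) = 9.048 Ω
R = R₁ + R₂ = 15.8 Ω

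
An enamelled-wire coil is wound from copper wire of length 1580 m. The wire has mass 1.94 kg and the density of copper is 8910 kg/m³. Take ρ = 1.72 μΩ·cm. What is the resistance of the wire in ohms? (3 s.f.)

ρ = 1.72 μΩ·cm = 1.72×10^-8 Ω·m
A = m/(density·L) = 1.94/(8910×1580) = 1.3781e-07 m²
R = ρL/A = (1.72×10^-8)(1580)/(1.3781e-07) = 197 Ω

197 Ω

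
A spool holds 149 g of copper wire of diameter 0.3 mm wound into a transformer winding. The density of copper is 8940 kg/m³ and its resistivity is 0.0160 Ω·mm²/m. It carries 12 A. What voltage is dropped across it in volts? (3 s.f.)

640 V

ρ = 0.0160 Ω·mm²/m = 1.60×10^-8 Ω·m
A = π(d/2)² = π(1.5000e-04 m)² = 7.0686e-08 m²
L = m/(density·A) = 0.149/(8940×7.0686e-08) = 235.8 m
R = ρL/A = (1.60×10^-8)(235.8)/(7.0686e-08) = 53.37 Ω
V = IR = 12 × 53.37 = 640 V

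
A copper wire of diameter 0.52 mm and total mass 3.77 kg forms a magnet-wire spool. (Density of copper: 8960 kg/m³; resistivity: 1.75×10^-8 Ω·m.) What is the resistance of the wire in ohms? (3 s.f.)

A = π(d/2)² = π(2.6000e-04 m)² = 2.1237e-07 m²
L = m/(density·A) = 3.77/(8960×2.1237e-07) = 1981 m
R = ρL/A = (1.75×10^-8)(1981)/(2.1237e-07) = 163 Ω

163 Ω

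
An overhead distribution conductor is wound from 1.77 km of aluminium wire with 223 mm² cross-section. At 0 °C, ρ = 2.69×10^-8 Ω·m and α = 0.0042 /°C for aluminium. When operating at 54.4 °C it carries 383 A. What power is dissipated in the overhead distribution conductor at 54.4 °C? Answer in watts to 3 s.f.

38500 W

A = 223 mm² = 2.230e-04 m²
R₍0₎ = ρL/A = (2.69×10^-8)(1770)/(2.230e-04) = 0.2135 Ω
R₍54.4₎ = R₍0₎(1 + αΔT) = 0.2135 × (1 + 0.0042×54.4) = 0.2623 Ω
P = I²R = (383)² × 0.2623 = 38500 W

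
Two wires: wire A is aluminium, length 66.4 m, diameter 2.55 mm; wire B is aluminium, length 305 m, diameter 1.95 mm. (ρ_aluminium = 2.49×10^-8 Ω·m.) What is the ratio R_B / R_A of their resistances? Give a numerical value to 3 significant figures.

R ∝ ρL/d², so R_B/R_A = (L_B/L_A) × (d_A/d_B)²
= (305/66.4) × (2.55/1.95)² = 7.85

7.85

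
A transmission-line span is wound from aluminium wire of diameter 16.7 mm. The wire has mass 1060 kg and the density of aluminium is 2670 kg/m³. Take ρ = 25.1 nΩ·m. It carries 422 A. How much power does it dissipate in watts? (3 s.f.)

37000 W

ρ = 25.1 nΩ·m = 2.51×10^-8 Ω·m
A = π(d/2)² = π(8.3500e-03 m)² = 2.1904e-04 m²
L = m/(density·A) = 1060/(2670×2.1904e-04) = 1812 m
R = ρL/A = (2.51×10^-8)(1812)/(2.1904e-04) = 0.2077 Ω
P = I²R = (422)² × 0.2077 = 37000 W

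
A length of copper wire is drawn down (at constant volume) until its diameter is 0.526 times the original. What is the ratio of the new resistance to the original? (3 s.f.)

Volume constant ⇒ L' = L/r² with r = 0.526. R' = ρL'/A' = ρ(L/r²)/(πr²d₀²/4) = R/r⁴.
Factor = 13.1

13.1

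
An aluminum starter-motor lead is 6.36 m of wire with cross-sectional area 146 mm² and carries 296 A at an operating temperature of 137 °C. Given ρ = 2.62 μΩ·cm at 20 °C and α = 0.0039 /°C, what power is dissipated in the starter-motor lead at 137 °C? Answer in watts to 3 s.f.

ρ = 2.62 μΩ·cm = 2.62×10^-8 Ω·m
A = 146 mm² = 1.460e-04 m²
R₍20₎ = ρL/A = (2.62×10^-8)(6.36)/(1.460e-04) = 0.001141 Ω
R₍137₎ = R₍20₎(1 + αΔT) = 0.001141 × (1 + 0.0039×117) = 0.001662 Ω
P = I²R = (296)² × 0.001662 = 146 W

146 W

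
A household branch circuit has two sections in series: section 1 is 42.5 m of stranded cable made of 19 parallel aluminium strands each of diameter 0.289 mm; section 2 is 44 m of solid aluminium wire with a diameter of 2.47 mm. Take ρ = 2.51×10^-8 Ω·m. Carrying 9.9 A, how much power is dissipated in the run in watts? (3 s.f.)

Section 1: A_strand = π(1.4450e-04)² = 6.560e-08 m²; R₁ = ρL/(N·A_s) = (2.51×10^-8)(42.5)/(19×6.560e-08) = 0.8559 Ω
Section 2: A = π(d/2)² = π(1.2350e-03 m)² = 4.792e-06 m²
R₂ = (2.51×10^-8)(44)/(4.792e-06) = 0.2305 Ω
R = R₁ + R₂ = 1.086 Ω
P = I²R = (9.9)² × 1.086 = 106 W

106 W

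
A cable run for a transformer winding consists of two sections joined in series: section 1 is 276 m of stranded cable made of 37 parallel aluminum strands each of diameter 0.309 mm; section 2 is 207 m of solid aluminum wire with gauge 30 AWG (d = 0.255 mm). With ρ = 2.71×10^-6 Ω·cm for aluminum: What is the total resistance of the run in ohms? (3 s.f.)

113 Ω

ρ = 2.71×10^-6 Ω·cm = 2.71×10^-8 Ω·m
Section 1: A_strand = π(1.5450e-04)² = 7.499e-08 m²; R₁ = ρL/(N·A_s) = (2.71×10^-8)(276)/(37×7.499e-08) = 2.696 Ω
Section 2: A = π(0.255/2 mm)² = π(1.2750e-04 m)² = 5.107e-08 m²
R₂ = (2.71×10^-8)(207)/(5.107e-08) = 109.8 Ω
R = R₁ + R₂ = 113 Ω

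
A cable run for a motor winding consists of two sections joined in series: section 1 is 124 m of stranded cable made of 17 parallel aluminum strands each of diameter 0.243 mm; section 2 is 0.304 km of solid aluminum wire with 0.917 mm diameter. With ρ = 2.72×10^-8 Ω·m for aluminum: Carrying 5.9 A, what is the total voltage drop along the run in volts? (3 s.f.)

99.1 V

Section 1: A_strand = π(1.2150e-04)² = 4.638e-08 m²; R₁ = ρL/(N·A_s) = (2.72×10^-8)(124)/(17×4.638e-08) = 4.278 Ω
Section 2: A = π(d/2)² = π(4.5850e-04 m)² = 6.604e-07 m²
R₂ = (2.72×10^-8)(304)/(6.604e-07) = 12.52 Ω
R = R₁ + R₂ = 16.8 Ω
V = IR = 5.9 × 16.8 = 99.1 V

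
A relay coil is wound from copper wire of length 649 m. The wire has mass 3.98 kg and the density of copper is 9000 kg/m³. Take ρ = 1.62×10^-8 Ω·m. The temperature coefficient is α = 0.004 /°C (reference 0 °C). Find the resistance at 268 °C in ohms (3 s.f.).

32.0 Ω

A = m/(density·L) = 3.98/(9000×649) = 6.8139e-07 m²
R = ρL/A = (1.62×10^-8)(649)/(6.8139e-07) = 15.43 Ω
R(268 °C) = 15.43 × (1 + 0.004×268) = 32.0 Ω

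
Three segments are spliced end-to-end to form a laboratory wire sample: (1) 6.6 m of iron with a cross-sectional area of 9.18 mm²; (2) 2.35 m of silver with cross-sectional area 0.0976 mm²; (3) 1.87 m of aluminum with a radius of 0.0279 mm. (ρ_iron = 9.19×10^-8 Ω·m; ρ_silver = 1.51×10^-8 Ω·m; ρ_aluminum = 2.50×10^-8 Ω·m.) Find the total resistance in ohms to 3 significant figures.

Seg 1: A = 9.18 mm² = 9.180e-06 m²
R_1 = (9.19×10^-8)(6.6)/(9.180e-06) = 0.06607 Ω
Seg 2: A = 0.0976 mm² = 9.760e-08 m²
R_2 = (1.51×10^-8)(2.35)/(9.760e-08) = 0.3636 Ω
Seg 3: A = πr² = π(2.7900e-05 m)² = 2.445e-09 m²
R_3 = (2.50×10^-8)(1.87)/(2.445e-09) = 19.12 Ω
R_total = R_1 + R_2 + R_3 = 19.5 Ω

19.5 Ω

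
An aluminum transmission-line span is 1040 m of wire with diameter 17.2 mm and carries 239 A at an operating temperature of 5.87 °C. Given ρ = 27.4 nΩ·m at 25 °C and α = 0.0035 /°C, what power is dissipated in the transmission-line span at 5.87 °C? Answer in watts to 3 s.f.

6540 W

ρ = 27.4 nΩ·m = 2.74×10^-8 Ω·m
A = π(d/2)² = π(8.6000e-03 m)² = 2.324e-04 m²
R₍25₎ = ρL/A = (2.74×10^-8)(1040)/(2.324e-04) = 0.1226 Ω
R₍5.87₎ = R₍25₎(1 + αΔT) = 0.1226 × (1 + 0.0035×-19.1) = 0.1144 Ω
P = I²R = (239)² × 0.1144 = 6540 W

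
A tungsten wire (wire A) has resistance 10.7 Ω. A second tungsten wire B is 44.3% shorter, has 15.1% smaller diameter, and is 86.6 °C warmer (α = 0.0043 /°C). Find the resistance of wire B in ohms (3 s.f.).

R ∝ ρL/d² with ρ ∝ (1+αΔT), so R_B/R_A = (1 − 44.3/100) × (1 − 15.1/100)⁻² × (1 + 0.0043×86.6)
= 0.557 × 1.387 × 1.372 = 1.06
R_B = 1.06 × 10.7 = 11.3 Ω

11.3 Ω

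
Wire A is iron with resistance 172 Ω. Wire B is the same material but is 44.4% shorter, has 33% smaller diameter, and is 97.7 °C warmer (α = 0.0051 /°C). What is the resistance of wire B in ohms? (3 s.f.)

319 Ω

R ∝ ρL/d² with ρ ∝ (1+αΔT), so R_B/R_A = (1 − 44.4/100) × (1 − 33/100)⁻² × (1 + 0.0051×97.7)
= 0.556 × 2.228 × 1.498 = 1.856
R_B = 1.856 × 172 = 319 Ω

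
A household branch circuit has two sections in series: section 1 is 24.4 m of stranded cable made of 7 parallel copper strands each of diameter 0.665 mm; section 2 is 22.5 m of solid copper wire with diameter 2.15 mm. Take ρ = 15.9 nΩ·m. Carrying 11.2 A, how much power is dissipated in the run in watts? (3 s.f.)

ρ = 15.9 nΩ·m = 1.59×10^-8 Ω·m
Section 1: A_strand = π(3.3250e-04)² = 3.473e-07 m²; R₁ = ρL/(N·A_s) = (1.59×10^-8)(24.4)/(7×3.473e-07) = 0.1596 Ω
Section 2: A = π(d/2)² = π(1.0750e-03 m)² = 3.631e-06 m²
R₂ = (1.59×10^-8)(22.5)/(3.631e-06) = 0.09854 Ω
R = R₁ + R₂ = 0.2581 Ω
P = I²R = (11.2)² × 0.2581 = 32.4 W

32.4 W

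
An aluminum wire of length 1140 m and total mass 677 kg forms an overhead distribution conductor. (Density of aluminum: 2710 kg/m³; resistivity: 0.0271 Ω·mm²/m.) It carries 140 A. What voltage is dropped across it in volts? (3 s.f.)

ρ = 0.0271 Ω·mm²/m = 2.71×10^-8 Ω·m
A = m/(density·L) = 677/(2710×1140) = 2.1914e-04 m²
R = ρL/A = (2.71×10^-8)(1140)/(2.1914e-04) = 0.141 Ω
V = IR = 140 × 0.141 = 19.7 V

19.7 V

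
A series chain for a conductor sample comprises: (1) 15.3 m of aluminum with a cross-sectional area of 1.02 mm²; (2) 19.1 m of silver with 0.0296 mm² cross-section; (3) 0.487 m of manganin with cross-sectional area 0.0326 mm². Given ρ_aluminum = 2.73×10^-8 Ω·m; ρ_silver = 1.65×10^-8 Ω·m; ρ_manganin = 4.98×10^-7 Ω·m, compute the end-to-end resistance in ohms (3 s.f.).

Seg 1: A = 1.02 mm² = 1.020e-06 m²
R_1 = (2.73×10^-8)(15.3)/(1.020e-06) = 0.4095 Ω
Seg 2: A = 0.0296 mm² = 2.960e-08 m²
R_2 = (1.65×10^-8)(19.1)/(2.960e-08) = 10.65 Ω
Seg 3: A = 0.0326 mm² = 3.260e-08 m²
R_3 = (4.98×10^-7)(0.487)/(3.260e-08) = 7.439 Ω
R_total = R_1 + R_2 + R_3 = 18.5 Ω

18.5 Ω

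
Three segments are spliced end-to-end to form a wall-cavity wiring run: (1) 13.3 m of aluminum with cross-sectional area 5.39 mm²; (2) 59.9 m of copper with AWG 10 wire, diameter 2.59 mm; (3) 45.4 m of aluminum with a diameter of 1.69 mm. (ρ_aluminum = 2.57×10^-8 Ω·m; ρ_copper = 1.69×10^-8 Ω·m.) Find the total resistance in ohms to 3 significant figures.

Seg 1: A = 5.39 mm² = 5.390e-06 m²
R_1 = (2.57×10^-8)(13.3)/(5.390e-06) = 0.06342 Ω
Seg 2: A = π(2.59/2 mm)² = π(1.2950e-03 m)² = 5.269e-06 m²
R_2 = (1.69×10^-8)(59.9)/(5.269e-06) = 0.1921 Ω
Seg 3: A = π(d/2)² = π(8.4500e-04 m)² = 2.243e-06 m²
R_3 = (2.57×10^-8)(45.4)/(2.243e-06) = 0.5201 Ω
R_total = R_1 + R_2 + R_3 = 0.776 Ω

0.776 Ω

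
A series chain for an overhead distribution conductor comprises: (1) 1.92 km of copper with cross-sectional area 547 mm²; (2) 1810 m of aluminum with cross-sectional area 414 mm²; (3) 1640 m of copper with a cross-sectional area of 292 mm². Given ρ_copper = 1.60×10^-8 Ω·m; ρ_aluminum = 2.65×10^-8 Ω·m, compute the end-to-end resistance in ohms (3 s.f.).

Seg 1: A = 547 mm² = 5.470e-04 m²
R_1 = (1.60×10^-8)(1920)/(5.470e-04) = 0.05616 Ω
Seg 2: A = 414 mm² = 4.140e-04 m²
R_2 = (2.65×10^-8)(1810)/(4.140e-04) = 0.1159 Ω
Seg 3: A = 292 mm² = 2.920e-04 m²
R_3 = (1.60×10^-8)(1640)/(2.920e-04) = 0.08986 Ω
R_total = R_1 + R_2 + R_3 = 0.262 Ω

0.262 Ω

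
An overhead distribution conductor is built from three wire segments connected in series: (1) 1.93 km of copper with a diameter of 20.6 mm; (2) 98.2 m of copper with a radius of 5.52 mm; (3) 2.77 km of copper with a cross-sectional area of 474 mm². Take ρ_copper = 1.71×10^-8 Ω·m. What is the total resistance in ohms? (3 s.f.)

0.216 Ω

Seg 1: A = π(d/2)² = π(1.0300e-02 m)² = 3.333e-04 m²
R_1 = (1.71×10^-8)(1930)/(3.333e-04) = 0.09902 Ω
Seg 2: A = πr² = π(5.5200e-03 m)² = 9.573e-05 m²
R_2 = (1.71×10^-8)(98.2)/(9.573e-05) = 0.01754 Ω
Seg 3: A = 474 mm² = 4.740e-04 m²
R_3 = (1.71×10^-8)(2770)/(4.740e-04) = 0.09993 Ω
R_total = R_1 + R_2 + R_3 = 0.216 Ω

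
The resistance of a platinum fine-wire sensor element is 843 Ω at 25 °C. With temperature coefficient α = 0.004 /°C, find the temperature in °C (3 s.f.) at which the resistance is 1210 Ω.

R = R₀(1 + α(T − T₀)) ⇒ T = T₀ + (R/R₀ − 1)/α
T = 25 + (1210/843 − 1)/0.004 = 25 + (0.4353)/0.004 = 134 °C

134 °C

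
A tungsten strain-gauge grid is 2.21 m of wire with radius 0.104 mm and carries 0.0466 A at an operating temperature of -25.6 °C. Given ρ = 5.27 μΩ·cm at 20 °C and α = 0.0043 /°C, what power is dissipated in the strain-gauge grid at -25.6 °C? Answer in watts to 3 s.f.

ρ = 5.27 μΩ·cm = 5.27×10^-8 Ω·m
A = πr² = π(1.0400e-04 m)² = 3.398e-08 m²
R₍20₎ = ρL/A = (5.27×10^-8)(2.21)/(3.398e-08) = 3.428 Ω
R₍-25.6₎ = R₍20₎(1 + αΔT) = 3.428 × (1 + 0.0043×-45.6) = 2.755 Ω
P = I²R = (0.0466)² × 2.755 = 0.00598 W

0.00598 W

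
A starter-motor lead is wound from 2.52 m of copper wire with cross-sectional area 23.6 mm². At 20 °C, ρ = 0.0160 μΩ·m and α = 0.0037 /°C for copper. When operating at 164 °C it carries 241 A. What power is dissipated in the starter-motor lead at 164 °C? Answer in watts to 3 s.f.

152 W

ρ = 0.0160 μΩ·m = 1.60×10^-8 Ω·m
A = 23.6 mm² = 2.360e-05 m²
R₍20₎ = ρL/A = (1.60×10^-8)(2.52)/(2.360e-05) = 0.001708 Ω
R₍164₎ = R₍20₎(1 + αΔT) = 0.001708 × (1 + 0.0037×144) = 0.002619 Ω
P = I²R = (241)² × 0.002619 = 152 W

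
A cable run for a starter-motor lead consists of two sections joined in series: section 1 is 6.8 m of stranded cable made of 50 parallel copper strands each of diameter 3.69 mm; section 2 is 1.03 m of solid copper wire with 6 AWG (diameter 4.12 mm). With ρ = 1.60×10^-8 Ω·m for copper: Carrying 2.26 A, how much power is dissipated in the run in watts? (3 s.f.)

0.00735 W

Section 1: A_strand = π(1.8450e-03)² = 1.069e-05 m²; R₁ = ρL/(N·A_s) = (1.60×10^-8)(6.8)/(50×1.069e-05) = 2.035×10^-4 Ω
Section 2: A = π(4.12/2 mm)² = π(2.0600e-03 m)² = 1.333e-05 m²
R₂ = (1.60×10^-8)(1.03)/(1.333e-05) = 0.001236 Ω
R = R₁ + R₂ = 0.00144 Ω
P = I²R = (2.26)² × 0.00144 = 0.00735 W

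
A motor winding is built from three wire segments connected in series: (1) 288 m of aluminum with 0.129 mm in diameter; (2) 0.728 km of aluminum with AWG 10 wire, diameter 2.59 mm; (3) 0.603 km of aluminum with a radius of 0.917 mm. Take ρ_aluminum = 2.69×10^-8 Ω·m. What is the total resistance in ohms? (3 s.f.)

Seg 1: A = π(d/2)² = π(6.4500e-05 m)² = 1.307e-08 m²
R_1 = (2.69×10^-8)(288)/(1.307e-08) = 592.8 Ω
Seg 2: A = π(2.59/2 mm)² = π(1.2950e-03 m)² = 5.269e-06 m²
R_2 = (2.69×10^-8)(728)/(5.269e-06) = 3.717 Ω
Seg 3: A = πr² = π(9.1700e-04 m)² = 2.642e-06 m²
R_3 = (2.69×10^-8)(603)/(2.642e-06) = 6.14 Ω
R_total = R_1 + R_2 + R_3 = 603 Ω

603 Ω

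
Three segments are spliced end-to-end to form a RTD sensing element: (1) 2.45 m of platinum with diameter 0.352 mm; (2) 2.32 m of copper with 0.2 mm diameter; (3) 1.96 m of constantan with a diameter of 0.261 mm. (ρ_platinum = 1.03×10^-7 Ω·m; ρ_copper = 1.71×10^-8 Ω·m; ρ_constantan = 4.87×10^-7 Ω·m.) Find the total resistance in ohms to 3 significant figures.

21.7 Ω

Seg 1: A = π(d/2)² = π(1.7600e-04 m)² = 9.731e-08 m²
R_1 = (1.03×10^-7)(2.45)/(9.731e-08) = 2.593 Ω
Seg 2: A = π(d/2)² = π(1.0000e-04 m)² = 3.142e-08 m²
R_2 = (1.71×10^-8)(2.32)/(3.142e-08) = 1.263 Ω
Seg 3: A = π(d/2)² = π(1.3050e-04 m)² = 5.350e-08 m²
R_3 = (4.87×10^-7)(1.96)/(5.350e-08) = 17.84 Ω
R_total = R_1 + R_2 + R_3 = 21.7 Ω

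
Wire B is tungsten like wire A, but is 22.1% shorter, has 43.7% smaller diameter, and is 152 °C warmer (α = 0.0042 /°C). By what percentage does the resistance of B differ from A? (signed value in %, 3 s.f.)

303%

R ∝ ρL/d² with ρ ∝ (1+αΔT), so R_B/R_A = (1 − 22.1/100) × (1 − 43.7/100)⁻² × (1 + 0.0042×152)
= 0.779 × 3.155 × 1.638 = 4.027
(R_B − R_A)/R_A = 4.027 − 1 = 303%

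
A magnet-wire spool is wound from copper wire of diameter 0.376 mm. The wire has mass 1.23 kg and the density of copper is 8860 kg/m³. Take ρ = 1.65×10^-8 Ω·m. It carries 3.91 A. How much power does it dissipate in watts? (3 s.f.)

A = π(d/2)² = π(1.8800e-04 m)² = 1.1104e-07 m²
L = m/(density·A) = 1.23/(8860×1.1104e-07) = 1250 m
R = ρL/A = (1.65×10^-8)(1250)/(1.1104e-07) = 185.8 Ω
P = I²R = (3.91)² × 185.8 = 2840 W

2840 W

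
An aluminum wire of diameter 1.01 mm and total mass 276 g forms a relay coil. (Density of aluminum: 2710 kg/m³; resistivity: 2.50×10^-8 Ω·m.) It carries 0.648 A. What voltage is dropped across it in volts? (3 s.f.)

A = π(d/2)² = π(5.0500e-04 m)² = 8.0118e-07 m²
L = m/(density·A) = 0.276/(2710×8.0118e-07) = 127.1 m
R = ρL/A = (2.50×10^-8)(127.1)/(8.0118e-07) = 3.967 Ω
V = IR = 0.648 × 3.967 = 2.57 V

2.57 V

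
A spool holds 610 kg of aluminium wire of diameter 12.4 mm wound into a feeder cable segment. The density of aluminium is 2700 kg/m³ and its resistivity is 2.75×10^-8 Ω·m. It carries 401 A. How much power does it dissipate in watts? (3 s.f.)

68500 W

A = π(d/2)² = π(6.2000e-03 m)² = 1.2076e-04 m²
L = m/(density·A) = 610/(2700×1.2076e-04) = 1871 m
R = ρL/A = (2.75×10^-8)(1871)/(1.2076e-04) = 0.426 Ω
P = I²R = (401)² × 0.426 = 68500 W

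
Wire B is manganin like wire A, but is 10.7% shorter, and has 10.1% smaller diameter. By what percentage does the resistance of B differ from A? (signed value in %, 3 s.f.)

R ∝ L/d², so R_B/R_A = (1 − 10.7/100) × (1 − 10.1/100)⁻²
= 0.893 × 1.237 = 1.105
(R_B − R_A)/R_A = 1.105 − 1 = 10.5%

10.5%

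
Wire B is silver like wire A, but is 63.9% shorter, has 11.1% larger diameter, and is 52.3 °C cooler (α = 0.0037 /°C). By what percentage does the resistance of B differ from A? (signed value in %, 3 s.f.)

-76.4%

R ∝ ρL/d² with ρ ∝ (1+αΔT), so R_B/R_A = (1 − 63.9/100) × (1 + 11.1/100)⁻² × (1 − 0.0037×52.3)
= 0.361 × 0.8102 × 0.8065 = 0.2359
(R_B − R_A)/R_A = 0.2359 − 1 = -76.4%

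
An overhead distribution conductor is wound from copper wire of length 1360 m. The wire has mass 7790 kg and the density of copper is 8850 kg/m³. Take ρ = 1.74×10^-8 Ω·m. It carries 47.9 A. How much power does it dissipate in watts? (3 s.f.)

A = m/(density·L) = 7790/(8850×1360) = 6.4722e-04 m²
R = ρL/A = (1.74×10^-8)(1360)/(6.4722e-04) = 0.03656 Ω
P = I²R = (47.9)² × 0.03656 = 83.9 W

83.9 W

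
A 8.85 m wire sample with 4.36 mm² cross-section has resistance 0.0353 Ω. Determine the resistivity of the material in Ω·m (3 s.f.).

A = 4.36 mm² = 4.360e-06 m²
ρ = RA/L = (0.0353)(4.360e-06)/(8.85) = 1.74×10^-8 Ω·m

1.74×10^-8 Ω·m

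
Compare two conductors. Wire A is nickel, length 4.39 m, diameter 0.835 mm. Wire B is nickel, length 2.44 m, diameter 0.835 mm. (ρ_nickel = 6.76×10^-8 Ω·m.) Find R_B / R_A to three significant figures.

R ∝ ρL/d², so R_B/R_A = (L_B/L_A)
= (2.44/4.39) = 0.556

0.556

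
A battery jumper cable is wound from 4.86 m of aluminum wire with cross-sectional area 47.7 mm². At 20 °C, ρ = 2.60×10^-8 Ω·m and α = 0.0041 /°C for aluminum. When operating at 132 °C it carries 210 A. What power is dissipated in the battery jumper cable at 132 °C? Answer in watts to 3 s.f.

170 W

A = 47.7 mm² = 4.770e-05 m²
R₍20₎ = ρL/A = (2.60×10^-8)(4.86)/(4.770e-05) = 0.002649 Ω
R₍132₎ = R₍20₎(1 + αΔT) = 0.002649 × (1 + 0.0041×112) = 0.003866 Ω
P = I²R = (210)² × 0.003866 = 170 W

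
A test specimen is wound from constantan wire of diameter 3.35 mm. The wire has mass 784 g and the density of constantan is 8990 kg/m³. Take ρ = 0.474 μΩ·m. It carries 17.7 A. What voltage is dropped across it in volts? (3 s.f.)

ρ = 0.474 μΩ·m = 4.74×10^-7 Ω·m
A = π(d/2)² = π(1.6750e-03 m)² = 8.8141e-06 m²
L = m/(density·A) = 0.784/(8990×8.8141e-06) = 9.894 m
R = ρL/A = (4.74×10^-7)(9.894)/(8.8141e-06) = 0.5321 Ω
V = IR = 17.7 × 0.5321 = 9.42 V

9.42 V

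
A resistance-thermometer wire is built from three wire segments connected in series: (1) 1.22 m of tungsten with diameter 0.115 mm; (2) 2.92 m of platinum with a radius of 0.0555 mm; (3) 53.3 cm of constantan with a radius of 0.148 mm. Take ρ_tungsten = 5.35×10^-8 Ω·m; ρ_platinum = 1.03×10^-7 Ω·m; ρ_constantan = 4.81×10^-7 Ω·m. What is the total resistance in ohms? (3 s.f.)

41.1 Ω

Seg 1: A = π(d/2)² = π(5.7500e-05 m)² = 1.039e-08 m²
R_1 = (5.35×10^-8)(1.22)/(1.039e-08) = 6.284 Ω
Seg 2: A = πr² = π(5.5500e-05 m)² = 9.677e-09 m²
R_2 = (1.03×10^-7)(2.92)/(9.677e-09) = 31.08 Ω
Seg 3: A = πr² = π(1.4800e-04 m)² = 6.881e-08 m²
R_3 = (4.81×10^-7)(0.533)/(6.881e-08) = 3.726 Ω
R_total = R_1 + R_2 + R_3 = 41.1 Ω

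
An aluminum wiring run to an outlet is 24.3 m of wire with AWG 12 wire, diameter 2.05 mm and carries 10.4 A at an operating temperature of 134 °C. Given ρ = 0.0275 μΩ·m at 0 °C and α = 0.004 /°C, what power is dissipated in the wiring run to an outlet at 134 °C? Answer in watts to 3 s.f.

33.6 W

ρ = 0.0275 μΩ·m = 2.75×10^-8 Ω·m
A = π(2.05/2 mm)² = π(1.0250e-03 m)² = 3.301e-06 m²
R₍0₎ = ρL/A = (2.75×10^-8)(24.3)/(3.301e-06) = 0.2025 Ω
R₍134₎ = R₍0₎(1 + αΔT) = 0.2025 × (1 + 0.004×134) = 0.311 Ω
P = I²R = (10.4)² × 0.311 = 33.6 W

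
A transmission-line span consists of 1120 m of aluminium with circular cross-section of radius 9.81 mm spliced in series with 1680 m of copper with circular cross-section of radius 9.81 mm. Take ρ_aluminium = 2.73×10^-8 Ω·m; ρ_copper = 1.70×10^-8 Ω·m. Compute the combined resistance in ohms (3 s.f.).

Segment 1: A = πr² = π(9.8100e-03 m)² = 3.023e-04 m²
R₁ = ρL/A = (2.73×10^-8)(1120)/(3.023e-04) = 0.1011 Ω
R₂ = (1.70×10^-8)(1680)/(3.023e-04) = 0.09446 Ω
R = R₁ + R₂ = 0.196 Ω

0.196 Ω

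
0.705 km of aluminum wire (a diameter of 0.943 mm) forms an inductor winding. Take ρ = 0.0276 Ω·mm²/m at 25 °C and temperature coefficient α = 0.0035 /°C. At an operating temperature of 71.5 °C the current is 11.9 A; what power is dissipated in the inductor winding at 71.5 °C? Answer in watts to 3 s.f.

ρ = 0.0276 Ω·mm²/m = 2.76×10^-8 Ω·m
A = π(d/2)² = π(4.7150e-04 m)² = 6.984e-07 m²
R₍25₎ = ρL/A = (2.76×10^-8)(705)/(6.984e-07) = 27.86 Ω
R₍71.5₎ = R₍25₎(1 + αΔT) = 27.86 × (1 + 0.0035×46.5) = 32.39 Ω
P = I²R = (11.9)² × 32.39 = 4590 W

4590 W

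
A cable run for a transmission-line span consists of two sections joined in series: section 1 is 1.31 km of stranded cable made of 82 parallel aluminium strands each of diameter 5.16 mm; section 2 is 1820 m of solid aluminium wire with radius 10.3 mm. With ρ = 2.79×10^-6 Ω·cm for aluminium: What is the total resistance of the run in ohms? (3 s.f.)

0.174 Ω

ρ = 2.79×10^-6 Ω·cm = 2.79×10^-8 Ω·m
Section 1: A_strand = π(2.5800e-03)² = 2.091e-05 m²; R₁ = ρL/(N·A_s) = (2.79×10^-8)(1310)/(82×2.091e-05) = 0.02131 Ω
Section 2: A = πr² = π(1.0300e-02 m)² = 3.333e-04 m²
R₂ = (2.79×10^-8)(1820)/(3.333e-04) = 0.1524 Ω
R = R₁ + R₂ = 0.174 Ω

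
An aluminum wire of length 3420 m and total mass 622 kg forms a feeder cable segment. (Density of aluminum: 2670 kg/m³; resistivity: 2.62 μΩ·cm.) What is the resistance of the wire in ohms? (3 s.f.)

1.32 Ω

ρ = 2.62 μΩ·cm = 2.62×10^-8 Ω·m
A = m/(density·L) = 622/(2670×3420) = 6.8117e-05 m²
R = ρL/A = (2.62×10^-8)(3420)/(6.8117e-05) = 1.32 Ω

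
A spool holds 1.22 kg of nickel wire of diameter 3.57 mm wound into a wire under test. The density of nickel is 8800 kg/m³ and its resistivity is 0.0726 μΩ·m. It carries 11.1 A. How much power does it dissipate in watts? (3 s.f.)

ρ = 0.0726 μΩ·m = 7.26×10^-8 Ω·m
A = π(d/2)² = π(1.7850e-03 m)² = 1.0010e-05 m²
L = m/(density·A) = 1.22/(8800×1.0010e-05) = 13.85 m
R = ρL/A = (7.26×10^-8)(13.85)/(1.0010e-05) = 0.1005 Ω
P = I²R = (11.1)² × 0.1005 = 12.4 W

12.4 W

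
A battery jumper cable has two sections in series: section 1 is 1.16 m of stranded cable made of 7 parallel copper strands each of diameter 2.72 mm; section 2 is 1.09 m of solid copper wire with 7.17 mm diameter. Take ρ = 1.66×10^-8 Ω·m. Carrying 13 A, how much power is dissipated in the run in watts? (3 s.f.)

0.156 W

Section 1: A_strand = π(1.3600e-03)² = 5.811e-06 m²; R₁ = ρL/(N·A_s) = (1.66×10^-8)(1.16)/(7×5.811e-06) = 4.734×10^-4 Ω
Section 2: A = π(d/2)² = π(3.5850e-03 m)² = 4.038e-05 m²
R₂ = (1.66×10^-8)(1.09)/(4.038e-05) = 4.481×10^-4 Ω
R = R₁ + R₂ = 9.215×10^-4 Ω
P = I²R = (13)² × 9.215×10^-4 = 0.156 W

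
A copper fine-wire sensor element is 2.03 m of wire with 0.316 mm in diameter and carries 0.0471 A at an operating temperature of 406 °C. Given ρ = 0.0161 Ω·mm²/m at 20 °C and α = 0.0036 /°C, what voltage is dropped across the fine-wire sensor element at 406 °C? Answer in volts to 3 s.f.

ρ = 0.0161 Ω·mm²/m = 1.61×10^-8 Ω·m
A = π(d/2)² = π(1.5800e-04 m)² = 7.843e-08 m²
R₍20₎ = ρL/A = (1.61×10^-8)(2.03)/(7.843e-08) = 0.4167 Ω
R₍406₎ = R₍20₎(1 + αΔT) = 0.4167 × (1 + 0.0036×386) = 0.9958 Ω
V = IR = 0.0471 × 0.9958 = 0.0469 V

0.0469 V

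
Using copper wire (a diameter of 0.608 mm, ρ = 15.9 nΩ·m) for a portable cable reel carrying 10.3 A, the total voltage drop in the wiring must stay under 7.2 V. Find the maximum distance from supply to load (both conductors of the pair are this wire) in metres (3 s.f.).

ρ = 15.9 nΩ·m = 1.59×10^-8 Ω·m
A = π(d/2)² = π(3.0400e-04 m)² = 2.903e-07 m²
L_max = V_max·A/(2·ρI) = (7.2)(2.903e-07)/(2×1.59×10^-8×10.3) = 6.38 m

6.38 m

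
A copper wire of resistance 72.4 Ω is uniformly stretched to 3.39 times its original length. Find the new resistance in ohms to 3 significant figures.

Volume constant ⇒ A' = A/k with k = 3.39. R' = ρ(kL)/(A/k) = k²R.
R' = 11.49 × 72.4 = 832 Ω

832 Ω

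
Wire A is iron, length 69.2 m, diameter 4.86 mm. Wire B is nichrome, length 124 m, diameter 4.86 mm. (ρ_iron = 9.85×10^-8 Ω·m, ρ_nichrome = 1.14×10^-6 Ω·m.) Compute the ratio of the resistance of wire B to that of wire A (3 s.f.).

R ∝ ρL/d², so R_B/R_A = (ρ_B/ρ_A) × (L_B/L_A)
= (1.14×10^-6/9.85×10^-8) × (124/69.2) = 20.7

20.7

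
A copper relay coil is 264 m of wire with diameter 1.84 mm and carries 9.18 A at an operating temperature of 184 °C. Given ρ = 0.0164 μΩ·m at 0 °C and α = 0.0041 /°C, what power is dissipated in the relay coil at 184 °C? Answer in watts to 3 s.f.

241 W

ρ = 0.0164 μΩ·m = 1.64×10^-8 Ω·m
A = π(d/2)² = π(9.2000e-04 m)² = 2.659e-06 m²
R₍0₎ = ρL/A = (1.64×10^-8)(264)/(2.659e-06) = 1.628 Ω
R₍184₎ = R₍0₎(1 + αΔT) = 1.628 × (1 + 0.0041×184) = 2.857 Ω
P = I²R = (9.18)² × 2.857 = 241 W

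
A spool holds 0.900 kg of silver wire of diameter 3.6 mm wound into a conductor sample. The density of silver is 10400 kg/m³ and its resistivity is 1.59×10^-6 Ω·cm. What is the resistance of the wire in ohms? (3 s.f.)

0.0133 Ω

ρ = 1.59×10^-6 Ω·cm = 1.59×10^-8 Ω·m
A = π(d/2)² = π(1.8000e-03 m)² = 1.0179e-05 m²
L = m/(density·A) = 0.9/(10400×1.0179e-05) = 8.502 m
R = ρL/A = (1.59×10^-8)(8.502)/(1.0179e-05) = 0.0133 Ω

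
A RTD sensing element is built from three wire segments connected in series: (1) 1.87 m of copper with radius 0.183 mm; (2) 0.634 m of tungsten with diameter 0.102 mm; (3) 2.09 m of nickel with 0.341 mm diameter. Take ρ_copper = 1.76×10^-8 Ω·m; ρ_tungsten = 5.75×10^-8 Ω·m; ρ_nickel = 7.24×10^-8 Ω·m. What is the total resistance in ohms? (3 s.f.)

Seg 1: A = πr² = π(1.8300e-04 m)² = 1.052e-07 m²
R_1 = (1.76×10^-8)(1.87)/(1.052e-07) = 0.3128 Ω
Seg 2: A = π(d/2)² = π(5.1000e-05 m)² = 8.171e-09 m²
R_2 = (5.75×10^-8)(0.634)/(8.171e-09) = 4.461 Ω
Seg 3: A = π(d/2)² = π(1.7050e-04 m)² = 9.133e-08 m²
R_3 = (7.24×10^-8)(2.09)/(9.133e-08) = 1.657 Ω
R_total = R_1 + R_2 + R_3 = 6.43 Ω

6.43 Ω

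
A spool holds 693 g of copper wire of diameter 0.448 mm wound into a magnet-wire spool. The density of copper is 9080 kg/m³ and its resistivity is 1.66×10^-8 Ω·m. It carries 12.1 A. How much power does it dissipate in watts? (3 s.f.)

7470 W

A = π(d/2)² = π(2.2400e-04 m)² = 1.5763e-07 m²
L = m/(density·A) = 0.693/(9080×1.5763e-07) = 484.2 m
R = ρL/A = (1.66×10^-8)(484.2)/(1.5763e-07) = 50.99 Ω
P = I²R = (12.1)² × 50.99 = 7470 W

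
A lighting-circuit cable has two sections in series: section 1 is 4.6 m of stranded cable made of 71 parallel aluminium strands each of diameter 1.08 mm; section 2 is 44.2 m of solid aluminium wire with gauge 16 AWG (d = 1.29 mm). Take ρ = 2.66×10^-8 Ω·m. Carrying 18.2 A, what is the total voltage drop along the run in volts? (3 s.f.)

Section 1: A_strand = π(5.4000e-04)² = 9.161e-07 m²; R₁ = ρL/(N·A_s) = (2.66×10^-8)(4.6)/(71×9.161e-07) = 0.001881 Ω
Section 2: A = π(1.29/2 mm)² = π(6.4500e-04 m)² = 1.307e-06 m²
R₂ = (2.66×10^-8)(44.2)/(1.307e-06) = 0.8996 Ω
R = R₁ + R₂ = 0.9015 Ω
V = IR = 18.2 × 0.9015 = 16.4 V

16.4 V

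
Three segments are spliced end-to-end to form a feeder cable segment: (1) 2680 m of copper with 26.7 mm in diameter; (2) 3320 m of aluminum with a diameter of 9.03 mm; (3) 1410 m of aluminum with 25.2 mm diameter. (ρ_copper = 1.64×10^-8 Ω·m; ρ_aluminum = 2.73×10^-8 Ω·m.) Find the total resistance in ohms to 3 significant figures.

Seg 1: A = π(d/2)² = π(1.3350e-02 m)² = 5.599e-04 m²
R_1 = (1.64×10^-8)(2680)/(5.599e-04) = 0.0785 Ω
Seg 2: A = π(d/2)² = π(4.5150e-03 m)² = 6.404e-05 m²
R_2 = (2.73×10^-8)(3320)/(6.404e-05) = 1.415 Ω
Seg 3: A = π(d/2)² = π(1.2600e-02 m)² = 4.988e-04 m²
R_3 = (2.73×10^-8)(1410)/(4.988e-04) = 0.07718 Ω
R_total = R_1 + R_2 + R_3 = 1.57 Ω

1.57 Ω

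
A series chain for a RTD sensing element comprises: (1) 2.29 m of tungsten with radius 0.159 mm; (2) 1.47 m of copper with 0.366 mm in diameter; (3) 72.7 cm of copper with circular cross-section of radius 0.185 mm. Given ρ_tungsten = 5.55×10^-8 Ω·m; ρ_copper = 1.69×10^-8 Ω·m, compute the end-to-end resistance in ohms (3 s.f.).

1.95 Ω

Seg 1: A = πr² = π(1.5900e-04 m)² = 7.942e-08 m²
R_1 = (5.55×10^-8)(2.29)/(7.942e-08) = 1.6 Ω
Seg 2: A = π(d/2)² = π(1.8300e-04 m)² = 1.052e-07 m²
R_2 = (1.69×10^-8)(1.47)/(1.052e-07) = 0.2361 Ω
Seg 3: A = πr² = π(1.8500e-04 m)² = 1.075e-07 m²
R_3 = (1.69×10^-8)(0.727)/(1.075e-07) = 0.1143 Ω
R_total = R_1 + R_2 + R_3 = 1.95 Ω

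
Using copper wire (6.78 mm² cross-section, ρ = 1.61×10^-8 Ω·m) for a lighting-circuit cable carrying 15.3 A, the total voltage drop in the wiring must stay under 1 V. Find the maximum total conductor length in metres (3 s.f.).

27.5 m

A = 6.78 mm² = 6.780e-06 m²
L_max = V_max·A/(1·ρI) = (1)(6.780e-06)/(1.61×10^-8×15.3) = 27.5 m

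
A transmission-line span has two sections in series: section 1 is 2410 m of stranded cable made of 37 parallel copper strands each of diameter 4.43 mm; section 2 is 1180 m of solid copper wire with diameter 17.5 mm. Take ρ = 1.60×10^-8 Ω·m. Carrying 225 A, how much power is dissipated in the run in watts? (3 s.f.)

7400 W

Section 1: A_strand = π(2.2150e-03)² = 1.541e-05 m²; R₁ = ρL/(N·A_s) = (1.60×10^-8)(2410)/(37×1.541e-05) = 0.06761 Ω
Section 2: A = π(d/2)² = π(8.7500e-03 m)² = 2.405e-04 m²
R₂ = (1.60×10^-8)(1180)/(2.405e-04) = 0.07849 Ω
R = R₁ + R₂ = 0.1461 Ω
P = I²R = (225)² × 0.1461 = 7400 W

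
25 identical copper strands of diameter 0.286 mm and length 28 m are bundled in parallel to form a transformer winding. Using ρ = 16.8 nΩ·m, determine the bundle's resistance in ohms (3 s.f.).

0.293 Ω

ρ = 16.8 nΩ·m = 1.68×10^-8 Ω·m
A_strand = π(1.4300e-04 m)² = 6.424e-08 m²
R_strand = ρL/A = (1.68×10^-8)(28)/(6.424e-08) = 7.322 Ω
R_total = R_strand/N = 7.322/25 = 0.293 Ω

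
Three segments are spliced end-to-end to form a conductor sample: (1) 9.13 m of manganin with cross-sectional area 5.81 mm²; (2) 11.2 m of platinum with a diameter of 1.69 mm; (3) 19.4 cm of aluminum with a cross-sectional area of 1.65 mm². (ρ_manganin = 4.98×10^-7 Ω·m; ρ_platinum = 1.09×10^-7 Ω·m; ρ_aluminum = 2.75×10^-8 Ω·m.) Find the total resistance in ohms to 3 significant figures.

1.33 Ω

Seg 1: A = 5.81 mm² = 5.810e-06 m²
R_1 = (4.98×10^-7)(9.13)/(5.810e-06) = 0.7826 Ω
Seg 2: A = π(d/2)² = π(8.4500e-04 m)² = 2.243e-06 m²
R_2 = (1.09×10^-7)(11.2)/(2.243e-06) = 0.5442 Ω
Seg 3: A = 1.65 mm² = 1.650e-06 m²
R_3 = (2.75×10^-8)(0.194)/(1.650e-06) = 0.003233 Ω
R_total = R_1 + R_2 + R_3 = 1.33 Ω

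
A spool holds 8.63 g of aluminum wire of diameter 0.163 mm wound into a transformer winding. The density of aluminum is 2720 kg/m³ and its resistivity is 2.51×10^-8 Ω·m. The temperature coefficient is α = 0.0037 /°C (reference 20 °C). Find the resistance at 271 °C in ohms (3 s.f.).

A = π(d/2)² = π(8.1500e-05 m)² = 2.0867e-08 m²
L = m/(density·A) = 0.00863/(2720×2.0867e-08) = 152 m
R = ρL/A = (2.51×10^-8)(152)/(2.0867e-08) = 182.9 Ω
R(271 °C) = 182.9 × (1 + 0.0037×251) = 353 Ω

353 Ω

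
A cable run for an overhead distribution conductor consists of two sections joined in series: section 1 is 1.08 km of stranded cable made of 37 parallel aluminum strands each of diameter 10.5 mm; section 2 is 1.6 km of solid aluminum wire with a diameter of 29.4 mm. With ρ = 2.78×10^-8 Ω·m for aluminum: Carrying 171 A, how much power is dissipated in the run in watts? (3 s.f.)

Section 1: A_strand = π(5.2500e-03)² = 8.659e-05 m²; R₁ = ρL/(N·A_s) = (2.78×10^-8)(1080)/(37×8.659e-05) = 0.009371 Ω
Section 2: A = π(d/2)² = π(1.4700e-02 m)² = 6.789e-04 m²
R₂ = (2.78×10^-8)(1600)/(6.789e-04) = 0.06552 Ω
R = R₁ + R₂ = 0.07489 Ω
P = I²R = (171)² × 0.07489 = 2190 W

2190 W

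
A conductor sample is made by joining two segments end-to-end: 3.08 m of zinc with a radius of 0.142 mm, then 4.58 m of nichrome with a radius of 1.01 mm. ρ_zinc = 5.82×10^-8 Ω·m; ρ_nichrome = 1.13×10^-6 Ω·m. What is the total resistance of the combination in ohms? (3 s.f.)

Segment 1: A = πr² = π(1.4200e-04 m)² = 6.335e-08 m²
R₁ = ρL/A = (5.82×10^-8)(3.08)/(6.335e-08) = 2.83 Ω
Segment 2: A = πr² = π(1.0100e-03 m)² = 3.205e-06 m²
R₂ = (1.13×10^-6)(4.58)/(3.205e-06) = 1.615 Ω
R = R₁ + R₂ = 4.44 Ω

4.44 Ω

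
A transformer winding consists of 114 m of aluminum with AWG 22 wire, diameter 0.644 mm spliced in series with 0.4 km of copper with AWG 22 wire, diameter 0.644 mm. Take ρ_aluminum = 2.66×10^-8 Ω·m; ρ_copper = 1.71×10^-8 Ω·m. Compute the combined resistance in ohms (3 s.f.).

Segment 1: A = π(0.644/2 mm)² = π(3.2200e-04 m)² = 3.257e-07 m²
R₁ = ρL/A = (2.66×10^-8)(114)/(3.257e-07) = 9.309 Ω
R₂ = (1.71×10^-8)(400)/(3.257e-07) = 21 Ω
R = R₁ + R₂ = 30.3 Ω

30.3 Ω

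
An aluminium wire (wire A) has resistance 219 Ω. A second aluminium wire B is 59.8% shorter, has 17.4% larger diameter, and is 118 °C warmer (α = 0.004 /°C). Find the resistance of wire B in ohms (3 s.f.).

94.0 Ω

R ∝ ρL/d² with ρ ∝ (1+αΔT), so R_B/R_A = (1 − 59.8/100) × (1 + 17.4/100)⁻² × (1 + 0.004×118)
= 0.402 × 0.7255 × 1.472 = 0.4293
R_B = 0.4293 × 219 = 94.0 Ω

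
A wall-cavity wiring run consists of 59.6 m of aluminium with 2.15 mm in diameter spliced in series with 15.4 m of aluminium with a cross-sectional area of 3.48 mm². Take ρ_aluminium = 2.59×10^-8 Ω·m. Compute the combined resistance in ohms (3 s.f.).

Segment 1: A = π(d/2)² = π(1.0750e-03 m)² = 3.631e-06 m²
R₁ = ρL/A = (2.59×10^-8)(59.6)/(3.631e-06) = 0.4252 Ω
Segment 2: A = 3.48 mm² = 3.480e-06 m²
R₂ = (2.59×10^-8)(15.4)/(3.480e-06) = 0.1146 Ω
R = R₁ + R₂ = 0.540 Ω

0.540 Ω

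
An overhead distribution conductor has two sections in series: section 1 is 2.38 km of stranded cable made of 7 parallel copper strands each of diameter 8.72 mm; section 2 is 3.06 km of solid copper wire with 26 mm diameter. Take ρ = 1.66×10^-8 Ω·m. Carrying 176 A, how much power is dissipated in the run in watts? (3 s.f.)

Section 1: A_strand = π(4.3600e-03)² = 5.972e-05 m²; R₁ = ρL/(N·A_s) = (1.66×10^-8)(2380)/(7×5.972e-05) = 0.09451 Ω
Section 2: A = π(d/2)² = π(1.3000e-02 m)² = 5.309e-04 m²
R₂ = (1.66×10^-8)(3060)/(5.309e-04) = 0.09567 Ω
R = R₁ + R₂ = 0.1902 Ω
P = I²R = (176)² × 0.1902 = 5890 W

5890 W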